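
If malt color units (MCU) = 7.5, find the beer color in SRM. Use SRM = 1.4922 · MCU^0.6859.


SRM = 1.4922 · 7.5^0.6859

5.9434 SRM


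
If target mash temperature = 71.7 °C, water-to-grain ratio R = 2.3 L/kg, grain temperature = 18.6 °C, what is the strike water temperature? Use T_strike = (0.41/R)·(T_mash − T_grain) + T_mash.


T_strike = (0.41/2.3)·(71.7 − 18.6) + 71.7

81.1657 °C


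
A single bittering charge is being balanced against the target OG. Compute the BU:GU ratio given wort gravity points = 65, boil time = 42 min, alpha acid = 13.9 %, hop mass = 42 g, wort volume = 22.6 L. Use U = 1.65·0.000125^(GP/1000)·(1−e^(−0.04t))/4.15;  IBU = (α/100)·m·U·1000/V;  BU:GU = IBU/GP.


U = 1.65·0.000125^(65/1000)·(1−e^(−0.04·42))/4.15 = 0.1804
IBU = (13.9/100)·42·0.1804·1000/22.6 = 46.5924
BU:GU = 46.5924/65

0.7168


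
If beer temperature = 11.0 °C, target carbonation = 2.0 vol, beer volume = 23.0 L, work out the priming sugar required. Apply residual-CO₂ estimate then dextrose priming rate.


residual = 14.695·(0.01821 + 0.09011·e^(−0.04·T));  sugar = (target − residual)·4.0·V
residual = 14.695·(0.01821 + 0.09011·e^(−0.04·11.0)) = 1.1204
sugar = (2.0 − 1.1204)·4.0·23.0

80.9225 g


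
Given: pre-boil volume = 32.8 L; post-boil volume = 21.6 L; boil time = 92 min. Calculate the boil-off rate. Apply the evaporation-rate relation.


rate = (V_pre − V_post) / (t_min/60)
rate = (32.8 − 21.6) / (92/60)

7.3043 L/hr


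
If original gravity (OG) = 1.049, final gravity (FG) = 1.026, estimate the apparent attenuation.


AA = (OG − FG)/(OG − 1) · 100
AA = (1.049 − 1.026)/(1.049 − 1) · 100

46.9388 %


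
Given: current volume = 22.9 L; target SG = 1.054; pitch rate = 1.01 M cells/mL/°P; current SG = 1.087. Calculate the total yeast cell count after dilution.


V_w = V·((SG_c−1)/(SG_t−1)−1);  °P = 259 − 259/SG_t;  cells = rate·(V+V_w)·°P
V_w = 22.9·((1.087−1)/(1.054−1)−1) = 13.9944
V_final = 22.9 + 13.9944 = 36.8944
°P = 259 − 259/1.054 = 13.2694
cells = 1.01·36.8944·13.2694

494.4647 billion cells


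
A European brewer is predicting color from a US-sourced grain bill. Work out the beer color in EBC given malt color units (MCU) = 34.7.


SRM = 1.4922·MCU^0.6859;  EBC = SRM·1.97
SRM = 1.4922·34.7^0.6859 = 16.9957
EBC = 16.9957·1.97

33.4815 EBC


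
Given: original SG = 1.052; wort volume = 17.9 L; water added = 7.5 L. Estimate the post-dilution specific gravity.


SG_new = 1 + (SG_old − 1)·V_old/(V_old + V_water)
pts = (1.052 − 1)·1000·17.9/(17.9 + 7.5) = 36.6457
SG_new = 1 + 36.6457/1000

1.0366


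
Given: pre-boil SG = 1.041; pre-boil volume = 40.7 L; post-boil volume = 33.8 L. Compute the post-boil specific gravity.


SG_post = 1 + (SG_pre − 1)·V_pre/V_post
pts_pre = (1.041 − 1)·1000 = 41.0000
pts_post = 41.0000·40.7/33.8 = 49.3698
SG_post = 1 + 49.3698/1000

1.0494


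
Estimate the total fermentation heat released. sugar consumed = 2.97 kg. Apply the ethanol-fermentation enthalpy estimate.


Q = m_sugar · 590 kJ/kg
Q = 2.97 · 590

1752.3000 kJ


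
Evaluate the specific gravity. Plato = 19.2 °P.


SG = 259/(259 − P)
SG = 259/(259 − 19.2)

1.0801


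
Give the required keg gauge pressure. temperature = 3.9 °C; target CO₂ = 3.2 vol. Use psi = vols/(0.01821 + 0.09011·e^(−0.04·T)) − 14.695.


psi = 3.2/(0.01821 + 0.09011·e^(−0.04·3.9)) − 14.695

18.8816 psi


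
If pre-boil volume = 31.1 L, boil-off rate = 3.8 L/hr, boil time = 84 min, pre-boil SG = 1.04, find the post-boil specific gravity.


V_post = V_pre − rate·(t/60);  SG_post = 1 + (SG_pre−1)·V_pre/V_post
V_post = 31.1 − 3.8·(84/60) = 25.7800
SG_post = 1 + (1.04 − 1)·31.1/25.7800

1.0483


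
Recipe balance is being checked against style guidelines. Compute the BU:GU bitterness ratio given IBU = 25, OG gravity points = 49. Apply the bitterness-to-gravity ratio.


BU:GU = IBU / OG_points
BU:GU = 25 / 49

0.5102


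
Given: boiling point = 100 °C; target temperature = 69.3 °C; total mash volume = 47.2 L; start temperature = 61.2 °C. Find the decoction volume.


V_dec = V_total·(T_target − T_start)/(T_boil − T_start)
V_dec = 47.2·(69.3 − 61.2)/(100 − 61.2)

9.8536 L


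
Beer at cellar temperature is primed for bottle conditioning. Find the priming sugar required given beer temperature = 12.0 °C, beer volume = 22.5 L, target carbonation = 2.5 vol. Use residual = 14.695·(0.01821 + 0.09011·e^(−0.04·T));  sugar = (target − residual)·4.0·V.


residual = 14.695·(0.01821 + 0.09011·e^(−0.04·12.0)) = 1.0870
sugar = (2.5 − 1.0870)·4.0·22.5

127.1729 g


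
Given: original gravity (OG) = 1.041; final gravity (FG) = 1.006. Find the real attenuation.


AA = (OG−FG)/(OG−1)·100;  RA = AA·0.8192
AA = (1.041 − 1.006)/(1.041 − 1)·100 = 85.3659
RA = 85.3659·0.8192

69.9317 %


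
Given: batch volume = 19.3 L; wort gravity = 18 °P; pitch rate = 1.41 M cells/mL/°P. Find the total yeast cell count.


cells (billions) = rate · V_L · °P
cells = 1.41 · 19.3 · 18

489.8340 billion cells


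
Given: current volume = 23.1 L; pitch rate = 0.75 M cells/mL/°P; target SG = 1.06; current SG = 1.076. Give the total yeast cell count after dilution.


V_w = V·((SG_c−1)/(SG_t−1)−1);  °P = 259 − 259/SG_t;  cells = rate·(V+V_w)·°P
V_w = 23.1·((1.076−1)/(1.06−1)−1) = 6.1600
V_final = 23.1 + 6.1600 = 29.2600
°P = 259 − 259/1.06 = 14.6604
cells = 0.75·29.2600·14.6604

321.7220 billion cells


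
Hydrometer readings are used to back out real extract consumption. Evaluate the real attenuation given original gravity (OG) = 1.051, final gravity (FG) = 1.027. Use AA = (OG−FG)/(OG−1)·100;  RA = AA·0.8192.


AA = (1.051 − 1.027)/(1.051 − 1)·100 = 47.0588
RA = 47.0588·0.8192

38.5506 %


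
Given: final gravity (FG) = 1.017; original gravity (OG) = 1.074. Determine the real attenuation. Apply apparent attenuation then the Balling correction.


AA = (OG−FG)/(OG−1)·100;  RA = AA·0.8192
AA = (1.074 − 1.017)/(1.074 − 1)·100 = 77.0270
RA = 77.0270·0.8192

63.1005 %


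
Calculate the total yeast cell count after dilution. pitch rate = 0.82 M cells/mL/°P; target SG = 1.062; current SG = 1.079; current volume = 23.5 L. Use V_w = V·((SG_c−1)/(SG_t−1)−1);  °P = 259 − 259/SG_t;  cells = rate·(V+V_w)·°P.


V_w = 23.5·((1.079−1)/(1.062−1)−1) = 6.4435
V_final = 23.5 + 6.4435 = 29.9435
°P = 259 − 259/1.062 = 15.1205
cells = 0.82·29.9435·15.1205

371.2650 billion cells


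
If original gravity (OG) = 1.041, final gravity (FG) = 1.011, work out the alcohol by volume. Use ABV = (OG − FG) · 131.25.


ABV = (1.041 − 1.011) · 131.25

3.9375 % ABV


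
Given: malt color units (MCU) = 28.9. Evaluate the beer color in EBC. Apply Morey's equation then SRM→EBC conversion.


SRM = 1.4922·MCU^0.6859;  EBC = SRM·1.97
SRM = 1.4922·28.9^0.6859 = 14.9919
EBC = 14.9919·1.97

29.5341 EBC


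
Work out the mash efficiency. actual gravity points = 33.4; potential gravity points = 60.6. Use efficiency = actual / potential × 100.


efficiency = 33.4 / 60.6 × 100

55.1155 %


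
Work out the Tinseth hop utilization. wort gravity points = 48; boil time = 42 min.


U = 1.65·0.000125^(GP/1000) · (1 − e^(−0.04·t))/4.15
bigness = 1.65·0.000125^(48/1000) = 1.0719
boil_factor = (1 − e^(−0.04·42))/4.15 = 0.1961
U = 1.0719 · 0.1961

0.2101


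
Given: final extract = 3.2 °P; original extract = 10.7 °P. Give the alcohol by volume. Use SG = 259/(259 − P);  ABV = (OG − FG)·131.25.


OG = 259/(259 − 10.7) = 1.0431
FG = 259/(259 − 3.2) = 1.0125
ABV = (1.0431 − 1.0125)·131.25

4.0141 % ABV


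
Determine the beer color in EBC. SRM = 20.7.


EBC = SRM · 1.97
EBC = 20.7 · 1.97

40.7790 EBC


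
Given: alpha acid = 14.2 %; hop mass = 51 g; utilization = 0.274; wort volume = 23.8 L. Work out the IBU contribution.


IBU = (α/100)·mass·U·1000 / V
IBU = (14.2/100)·51·0.274·1000 / 23.8

83.3743 IBU


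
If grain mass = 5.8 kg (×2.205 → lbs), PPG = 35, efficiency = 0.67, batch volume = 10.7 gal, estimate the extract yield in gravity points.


points = lbs × PPG × eff / vol
lbs = 5.8 × 2.205 = 12.7890
points = 12.7890 × 35 × 0.67 / 10.7

28.0282 points


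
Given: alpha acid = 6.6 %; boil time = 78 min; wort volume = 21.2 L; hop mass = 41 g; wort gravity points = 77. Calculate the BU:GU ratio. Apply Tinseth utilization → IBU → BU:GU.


U = 1.65·0.000125^(GP/1000)·(1−e^(−0.04t))/4.15;  IBU = (α/100)·m·U·1000/V;  BU:GU = IBU/GP
U = 1.65·0.000125^(77/1000)·(1−e^(−0.04·78))/4.15 = 0.1902
IBU = (6.6/100)·41·0.1902·1000/21.2 = 24.2815
BU:GU = 24.2815/77

0.3153


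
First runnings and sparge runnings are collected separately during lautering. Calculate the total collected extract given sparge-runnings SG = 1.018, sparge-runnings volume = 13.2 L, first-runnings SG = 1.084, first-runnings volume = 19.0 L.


total = Σ (SG_i − 1)·1000·V_i
first = (1.084 − 1)·1000·19.0 = 1596.0000
sparge = (1.018 − 1)·1000·13.2 = 237.6000
total = 1596.0000 + 237.6000

1833.6000 gravity·L


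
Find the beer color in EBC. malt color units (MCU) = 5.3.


SRM = 1.4922·MCU^0.6859;  EBC = SRM·1.97
SRM = 1.4922·5.3^0.6859 = 4.6839
EBC = 4.6839·1.97

9.2273 EBC


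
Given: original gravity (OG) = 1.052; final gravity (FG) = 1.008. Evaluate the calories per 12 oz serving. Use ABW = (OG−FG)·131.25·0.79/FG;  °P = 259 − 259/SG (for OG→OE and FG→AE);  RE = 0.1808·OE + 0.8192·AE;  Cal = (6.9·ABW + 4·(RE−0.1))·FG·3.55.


ABW = (1.052 − 1.008)·131.25·0.79/1.008 = 4.5260
OE = 259 − 259/1.052 = 12.8023 °P
AE = 259 − 259/1.008 = 2.0556 °P
RE = 0.1808·12.8023 + 0.8192·2.0556 = 3.9986 °P
Cal = (6.9·4.5260 + 4·(3.9986−0.1))·1.008·3.55

167.5548 kcal


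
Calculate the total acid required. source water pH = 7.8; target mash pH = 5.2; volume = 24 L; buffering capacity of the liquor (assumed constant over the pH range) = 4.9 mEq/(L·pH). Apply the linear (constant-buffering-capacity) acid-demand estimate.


acid = buffering capacity · (pH_source − pH_target) · V
acid = 4.9 · (7.8 − 5.2) · 24

305.7600 mEq


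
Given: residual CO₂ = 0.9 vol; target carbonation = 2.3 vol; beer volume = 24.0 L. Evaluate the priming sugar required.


sugar = (target − residual)·4.0·V
sugar = (2.3 − 0.9)·4.0·24.0

134.4000 g


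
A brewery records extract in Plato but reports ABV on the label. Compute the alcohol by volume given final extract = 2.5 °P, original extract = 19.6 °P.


SG = 259/(259 − P);  ABV = (OG − FG)·131.25
OG = 259/(259 − 19.6) = 1.0819
FG = 259/(259 − 2.5) = 1.0097
ABV = (1.0819 − 1.0097)·131.25

9.4664 % ABV


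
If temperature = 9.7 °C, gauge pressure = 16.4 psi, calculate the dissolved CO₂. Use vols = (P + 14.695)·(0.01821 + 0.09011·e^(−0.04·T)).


vols = (16.4 + 14.695)·(0.01821 + 0.09011·e^(−0.04·9.7))

2.4671 volumes


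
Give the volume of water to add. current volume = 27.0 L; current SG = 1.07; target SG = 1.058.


V_water = V·((SG_curr − 1)/(SG_target − 1) − 1)
V_water = 27.0·((1.07 − 1)/(1.058 − 1) − 1)

5.5862 L


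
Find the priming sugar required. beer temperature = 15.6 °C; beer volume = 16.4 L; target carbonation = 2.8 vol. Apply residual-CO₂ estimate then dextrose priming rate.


residual = 14.695·(0.01821 + 0.09011·e^(−0.04·T));  sugar = (target − residual)·4.0·V
residual = 14.695·(0.01821 + 0.09011·e^(−0.04·15.6)) = 0.9771
sugar = (2.8 − 0.9771)·4.0·16.4

119.5835 g


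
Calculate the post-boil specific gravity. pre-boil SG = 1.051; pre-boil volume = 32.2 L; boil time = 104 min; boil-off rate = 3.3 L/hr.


V_post = V_pre − rate·(t/60);  SG_post = 1 + (SG_pre−1)·V_pre/V_post
V_post = 32.2 − 3.3·(104/60) = 26.4800
SG_post = 1 + (1.051 − 1)·32.2/26.4800

1.0620


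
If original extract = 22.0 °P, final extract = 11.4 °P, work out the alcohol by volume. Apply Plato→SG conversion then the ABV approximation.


SG = 259/(259 − P);  ABV = (OG − FG)·131.25
OG = 259/(259 − 22.0) = 1.0928
FG = 259/(259 − 11.4) = 1.0460
ABV = (1.0928 − 1.0460)·131.25

6.1405 % ABV


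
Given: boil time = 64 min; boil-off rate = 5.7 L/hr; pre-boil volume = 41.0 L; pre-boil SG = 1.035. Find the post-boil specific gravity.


V_post = V_pre − rate·(t/60);  SG_post = 1 + (SG_pre−1)·V_pre/V_post
V_post = 41.0 − 5.7·(64/60) = 34.9200
SG_post = 1 + (1.035 − 1)·41.0/34.9200

1.0411


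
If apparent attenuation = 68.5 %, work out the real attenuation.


RA = AA · 0.8192
RA = 68.5 · 0.8192

56.1152 %


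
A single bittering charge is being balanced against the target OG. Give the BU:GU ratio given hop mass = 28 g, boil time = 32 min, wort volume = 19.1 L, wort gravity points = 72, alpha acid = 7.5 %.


U = 1.65·0.000125^(GP/1000)·(1−e^(−0.04t))/4.15;  IBU = (α/100)·m·U·1000/V;  BU:GU = IBU/GP
U = 1.65·0.000125^(72/1000)·(1−e^(−0.04·32))/4.15 = 0.1503
IBU = (7.5/100)·28·0.1503·1000/19.1 = 16.5240
BU:GU = 16.5240/72

0.2295


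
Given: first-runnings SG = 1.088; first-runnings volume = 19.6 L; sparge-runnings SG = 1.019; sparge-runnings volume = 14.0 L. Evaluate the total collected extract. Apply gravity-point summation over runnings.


total = Σ (SG_i − 1)·1000·V_i
first = (1.088 − 1)·1000·19.6 = 1724.8000
sparge = (1.019 − 1)·1000·14.0 = 266.0000
total = 1724.8000 + 266.0000

1990.8000 gravity·L


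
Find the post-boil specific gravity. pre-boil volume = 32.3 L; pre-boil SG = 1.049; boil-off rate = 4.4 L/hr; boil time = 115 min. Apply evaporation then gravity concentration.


V_post = V_pre − rate·(t/60);  SG_post = 1 + (SG_pre−1)·V_pre/V_post
V_post = 32.3 − 4.4·(115/60) = 23.8667
SG_post = 1 + (1.049 − 1)·32.3/23.8667

1.0663


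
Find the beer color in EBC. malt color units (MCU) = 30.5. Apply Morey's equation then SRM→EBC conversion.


SRM = 1.4922·MCU^0.6859;  EBC = SRM·1.97
SRM = 1.4922·30.5^0.6859 = 15.5564
EBC = 15.5564·1.97

30.6461 EBC


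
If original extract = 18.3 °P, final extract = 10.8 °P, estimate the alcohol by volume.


SG = 259/(259 − P);  ABV = (OG − FG)·131.25
OG = 259/(259 − 18.3) = 1.0760
FG = 259/(259 − 10.8) = 1.0435
ABV = (1.0760 − 1.0435)·131.25

4.2676 % ABV


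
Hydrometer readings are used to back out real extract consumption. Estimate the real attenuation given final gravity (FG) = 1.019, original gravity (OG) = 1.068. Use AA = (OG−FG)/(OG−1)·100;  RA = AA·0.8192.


AA = (1.068 − 1.019)/(1.068 − 1)·100 = 72.0588
RA = 72.0588·0.8192

59.0306 %


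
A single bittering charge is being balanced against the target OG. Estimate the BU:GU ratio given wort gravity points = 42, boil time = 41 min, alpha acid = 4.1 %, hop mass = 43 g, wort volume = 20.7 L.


U = 1.65·0.000125^(GP/1000)·(1−e^(−0.04t))/4.15;  IBU = (α/100)·m·U·1000/V;  BU:GU = IBU/GP
U = 1.65·0.000125^(42/1000)·(1−e^(−0.04·41))/4.15 = 0.2197
IBU = (4.1/100)·43·0.2197·1000/20.7 = 18.7126
BU:GU = 18.7126/42

0.4455


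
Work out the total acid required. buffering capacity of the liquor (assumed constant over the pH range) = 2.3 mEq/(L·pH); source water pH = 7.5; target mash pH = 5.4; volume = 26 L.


acid = buffering capacity · (pH_source − pH_target) · V
acid = 2.3 · (7.5 − 5.4) · 26

125.5800 mEq


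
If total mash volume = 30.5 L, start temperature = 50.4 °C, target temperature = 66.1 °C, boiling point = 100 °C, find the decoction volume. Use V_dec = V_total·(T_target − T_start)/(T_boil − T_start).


V_dec = 30.5·(66.1 − 50.4)/(100 − 50.4)

9.6542 L


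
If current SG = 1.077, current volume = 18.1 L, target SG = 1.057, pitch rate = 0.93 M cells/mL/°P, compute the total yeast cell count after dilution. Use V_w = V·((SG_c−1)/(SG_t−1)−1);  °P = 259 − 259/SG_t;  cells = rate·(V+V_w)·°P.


V_w = 18.1·((1.077−1)/(1.057−1)−1) = 6.3509
V_final = 18.1 + 6.3509 = 24.4509
°P = 259 − 259/1.057 = 13.9669
cells = 0.93·24.4509·13.9669

317.5975 billion cells


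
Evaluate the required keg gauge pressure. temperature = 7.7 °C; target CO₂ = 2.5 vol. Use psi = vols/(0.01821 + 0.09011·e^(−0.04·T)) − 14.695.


psi = 2.5/(0.01821 + 0.09011·e^(−0.04·7.7)) − 14.695

14.9142 psi


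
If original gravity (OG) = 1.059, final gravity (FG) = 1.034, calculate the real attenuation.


AA = (OG−FG)/(OG−1)·100;  RA = AA·0.8192
AA = (1.059 − 1.034)/(1.059 − 1)·100 = 42.3729
RA = 42.3729·0.8192

34.7119 %


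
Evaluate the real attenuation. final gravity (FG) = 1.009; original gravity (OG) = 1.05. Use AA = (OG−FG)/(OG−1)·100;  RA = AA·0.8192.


AA = (1.05 − 1.009)/(1.05 − 1)·100 = 82.0000
RA = 82.0000·0.8192

67.1744 %


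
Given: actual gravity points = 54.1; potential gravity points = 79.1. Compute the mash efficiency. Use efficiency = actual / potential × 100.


efficiency = 54.1 / 79.1 × 100

68.3944 %


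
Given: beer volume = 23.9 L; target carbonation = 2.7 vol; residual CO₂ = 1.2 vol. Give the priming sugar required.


sugar = (target − residual)·4.0·V
sugar = (2.7 − 1.2)·4.0·23.9

143.4000 g


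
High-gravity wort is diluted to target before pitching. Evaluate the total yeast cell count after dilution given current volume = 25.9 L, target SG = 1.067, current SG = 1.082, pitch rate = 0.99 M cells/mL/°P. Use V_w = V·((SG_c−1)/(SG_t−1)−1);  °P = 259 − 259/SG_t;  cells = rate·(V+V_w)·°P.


V_w = 25.9·((1.082−1)/(1.067−1)−1) = 5.7985
V_final = 25.9 + 5.7985 = 31.6985
°P = 259 − 259/1.067 = 16.2634
cells = 0.99·31.6985·16.2634

510.3688 billion cells


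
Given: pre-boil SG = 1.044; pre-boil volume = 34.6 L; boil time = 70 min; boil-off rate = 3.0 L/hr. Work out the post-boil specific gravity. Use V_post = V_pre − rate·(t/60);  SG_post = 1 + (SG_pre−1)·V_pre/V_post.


V_post = 34.6 − 3.0·(70/60) = 31.1000
SG_post = 1 + (1.044 − 1)·34.6/31.1000

1.0490


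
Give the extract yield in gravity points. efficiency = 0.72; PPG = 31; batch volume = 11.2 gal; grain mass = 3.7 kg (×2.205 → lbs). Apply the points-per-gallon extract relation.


points = lbs × PPG × eff / vol
lbs = 3.7 × 2.205 = 8.1585
points = 8.1585 × 31 × 0.72 / 11.2

16.2587 points


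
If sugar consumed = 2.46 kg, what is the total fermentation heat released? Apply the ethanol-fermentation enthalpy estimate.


Q = m_sugar · 590 kJ/kg
Q = 2.46 · 590

1451.4000 kJ


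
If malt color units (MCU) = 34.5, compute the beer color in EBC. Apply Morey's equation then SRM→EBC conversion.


SRM = 1.4922·MCU^0.6859;  EBC = SRM·1.97
SRM = 1.4922·34.5^0.6859 = 16.9284
EBC = 16.9284·1.97

33.3490 EBC


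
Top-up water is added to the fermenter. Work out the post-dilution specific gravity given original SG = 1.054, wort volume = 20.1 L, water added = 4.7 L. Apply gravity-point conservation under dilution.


SG_new = 1 + (SG_old − 1)·V_old/(V_old + V_water)
pts = (1.054 − 1)·1000·20.1/(20.1 + 4.7) = 43.7661
SG_new = 1 + 43.7661/1000

1.0438


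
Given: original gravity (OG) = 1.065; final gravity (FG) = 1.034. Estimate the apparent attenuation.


AA = (OG − FG)/(OG − 1) · 100
AA = (1.065 − 1.034)/(1.065 − 1) · 100

47.6923 %


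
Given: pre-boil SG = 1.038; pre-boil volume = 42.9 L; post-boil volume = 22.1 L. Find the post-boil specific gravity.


SG_post = 1 + (SG_pre − 1)·V_pre/V_post
pts_pre = (1.038 − 1)·1000 = 38.0000
pts_post = 38.0000·42.9/22.1 = 73.7647
SG_post = 1 + 73.7647/1000

1.0738


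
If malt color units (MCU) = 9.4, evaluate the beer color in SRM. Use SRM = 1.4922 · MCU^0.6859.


SRM = 1.4922 · 9.4^0.6859

6.9390 SRM


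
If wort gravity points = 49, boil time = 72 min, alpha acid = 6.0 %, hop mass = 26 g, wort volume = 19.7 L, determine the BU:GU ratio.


U = 1.65·0.000125^(GP/1000)·(1−e^(−0.04t))/4.15;  IBU = (α/100)·m·U·1000/V;  BU:GU = IBU/GP
U = 1.65·0.000125^(49/1000)·(1−e^(−0.04·72))/4.15 = 0.2416
IBU = (6.0/100)·26·0.2416·1000/19.7 = 19.1317
BU:GU = 19.1317/49

0.3904


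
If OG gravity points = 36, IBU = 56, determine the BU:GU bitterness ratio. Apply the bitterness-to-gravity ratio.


BU:GU = IBU / OG_points
BU:GU = 56 / 36

1.5556


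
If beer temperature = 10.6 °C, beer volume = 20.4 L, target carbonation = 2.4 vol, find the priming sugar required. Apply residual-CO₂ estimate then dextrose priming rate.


residual = 14.695·(0.01821 + 0.09011·e^(−0.04·T));  sugar = (target − residual)·4.0·V
residual = 14.695·(0.01821 + 0.09011·e^(−0.04·10.6)) = 1.1342
sugar = (2.4 − 1.1342)·4.0·20.4

103.2924 g


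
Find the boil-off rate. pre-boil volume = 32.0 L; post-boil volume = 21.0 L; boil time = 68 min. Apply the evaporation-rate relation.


rate = (V_pre − V_post) / (t_min/60)
rate = (32.0 − 21.0) / (68/60)

9.7059 L/hr


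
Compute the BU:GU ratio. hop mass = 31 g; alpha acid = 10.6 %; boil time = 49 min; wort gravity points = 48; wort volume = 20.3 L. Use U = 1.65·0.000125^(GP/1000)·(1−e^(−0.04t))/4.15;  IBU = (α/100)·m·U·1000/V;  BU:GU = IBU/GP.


U = 1.65·0.000125^(48/1000)·(1−e^(−0.04·49))/4.15 = 0.2219
IBU = (10.6/100)·31·0.2219·1000/20.3 = 35.9190
BU:GU = 35.9190/48

0.7483


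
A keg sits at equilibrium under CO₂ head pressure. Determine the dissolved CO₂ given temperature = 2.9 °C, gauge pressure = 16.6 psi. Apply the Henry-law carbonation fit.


vols = (P + 14.695)·(0.01821 + 0.09011·e^(−0.04·T))
vols = (16.6 + 14.695)·(0.01821 + 0.09011·e^(−0.04·2.9))

3.0810 volumes


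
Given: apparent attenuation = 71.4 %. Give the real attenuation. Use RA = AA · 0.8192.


RA = 71.4 · 0.8192

58.4909 %


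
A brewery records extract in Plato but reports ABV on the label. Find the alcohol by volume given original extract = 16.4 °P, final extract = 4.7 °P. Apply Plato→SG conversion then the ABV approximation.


SG = 259/(259 − P);  ABV = (OG − FG)·131.25
OG = 259/(259 − 16.4) = 1.0676
FG = 259/(259 − 4.7) = 1.0185
ABV = (1.0676 − 1.0185)·131.25

6.4469 % ABV


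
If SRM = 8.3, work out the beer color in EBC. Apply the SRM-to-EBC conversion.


EBC = SRM · 1.97
EBC = 8.3 · 1.97

16.3510 EBC


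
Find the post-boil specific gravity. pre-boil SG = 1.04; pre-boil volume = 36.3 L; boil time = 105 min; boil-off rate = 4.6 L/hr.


V_post = V_pre − rate·(t/60);  SG_post = 1 + (SG_pre−1)·V_pre/V_post
V_post = 36.3 − 4.6·(105/60) = 28.2500
SG_post = 1 + (1.04 − 1)·36.3/28.2500

1.0514


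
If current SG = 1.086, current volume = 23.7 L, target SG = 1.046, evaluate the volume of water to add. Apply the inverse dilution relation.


V_water = V·((SG_curr − 1)/(SG_target − 1) − 1)
V_water = 23.7·((1.086 − 1)/(1.046 − 1) − 1)

20.6087 L


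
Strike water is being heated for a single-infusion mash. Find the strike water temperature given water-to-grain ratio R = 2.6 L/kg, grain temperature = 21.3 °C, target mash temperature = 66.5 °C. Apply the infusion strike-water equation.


T_strike = (0.41/R)·(T_mash − T_grain) + T_mash
T_strike = (0.41/2.6)·(66.5 − 21.3) + 66.5

73.6277 °C


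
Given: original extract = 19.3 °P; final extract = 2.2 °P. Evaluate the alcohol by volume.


SG = 259/(259 − P);  ABV = (OG − FG)·131.25
OG = 259/(259 − 19.3) = 1.0805
FG = 259/(259 − 2.2) = 1.0086
ABV = (1.0805 − 1.0086)·131.25

9.4435 % ABV


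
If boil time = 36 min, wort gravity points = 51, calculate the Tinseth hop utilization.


U = 1.65·0.000125^(GP/1000) · (1 − e^(−0.04·t))/4.15
bigness = 1.65·0.000125^(51/1000) = 1.0433
boil_factor = (1 − e^(−0.04·36))/4.15 = 0.1839
U = 1.0433 · 0.1839

0.1918


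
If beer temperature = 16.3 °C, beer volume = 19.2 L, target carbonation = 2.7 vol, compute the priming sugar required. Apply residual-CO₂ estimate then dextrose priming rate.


residual = 14.695·(0.01821 + 0.09011·e^(−0.04·T));  sugar = (target − residual)·4.0·V
residual = 14.695·(0.01821 + 0.09011·e^(−0.04·16.3)) = 0.9575
sugar = (2.7 − 0.9575)·4.0·19.2

133.8247 g


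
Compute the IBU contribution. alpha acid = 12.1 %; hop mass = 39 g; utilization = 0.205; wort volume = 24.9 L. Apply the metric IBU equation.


IBU = (α/100)·mass·U·1000 / V
IBU = (12.1/100)·39·0.205·1000 / 24.9

38.8512 IBU


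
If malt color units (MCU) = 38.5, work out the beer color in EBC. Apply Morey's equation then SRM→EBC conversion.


SRM = 1.4922·MCU^0.6859;  EBC = SRM·1.97
SRM = 1.4922·38.5^0.6859 = 18.2513
EBC = 18.2513·1.97

35.9551 EBC


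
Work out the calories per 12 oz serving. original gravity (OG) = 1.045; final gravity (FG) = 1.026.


ABW = (OG−FG)·131.25·0.79/FG;  °P = 259 − 259/SG (for OG→OE and FG→AE);  RE = 0.1808·OE + 0.8192·AE;  Cal = (6.9·ABW + 4·(RE−0.1))·FG·3.55
ABW = (1.045 − 1.026)·131.25·0.79/1.026 = 1.9201
OE = 259 − 259/1.045 = 11.1531 °P
AE = 259 − 259/1.026 = 6.5634 °P
RE = 0.1808·11.1531 + 0.8192·6.5634 = 7.3932 °P
Cal = (6.9·1.9201 + 4·(7.3932−0.1))·1.026·3.55

154.5125 kcal


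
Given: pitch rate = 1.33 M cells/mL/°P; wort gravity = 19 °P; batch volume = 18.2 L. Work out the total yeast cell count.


cells (billions) = rate · V_L · °P
cells = 1.33 · 18.2 · 19

459.9140 billion cells


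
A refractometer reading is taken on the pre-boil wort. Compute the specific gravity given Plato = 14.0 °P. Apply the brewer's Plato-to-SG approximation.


SG = 259/(259 − P)
SG = 259/(259 − 14.0)

1.0571


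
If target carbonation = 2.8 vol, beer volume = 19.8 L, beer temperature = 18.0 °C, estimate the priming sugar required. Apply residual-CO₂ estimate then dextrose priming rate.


residual = 14.695·(0.01821 + 0.09011·e^(−0.04·T));  sugar = (target − residual)·4.0·V
residual = 14.695·(0.01821 + 0.09011·e^(−0.04·18.0)) = 0.9121
sugar = (2.8 − 0.9121)·4.0·19.8

149.5188 g


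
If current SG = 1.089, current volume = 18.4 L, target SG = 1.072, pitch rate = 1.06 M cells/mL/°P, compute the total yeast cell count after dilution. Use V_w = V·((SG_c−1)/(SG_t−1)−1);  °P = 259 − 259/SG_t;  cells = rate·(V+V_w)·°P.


V_w = 18.4·((1.089−1)/(1.072−1)−1) = 4.3444
V_final = 18.4 + 4.3444 = 22.7444
°P = 259 − 259/1.072 = 17.3955
cells = 1.06·22.7444·17.3955

419.3906 billion cells


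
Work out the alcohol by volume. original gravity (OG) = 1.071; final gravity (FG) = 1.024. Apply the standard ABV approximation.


ABV = (OG − FG) · 131.25
ABV = (1.071 − 1.024) · 131.25

6.1687 % ABV


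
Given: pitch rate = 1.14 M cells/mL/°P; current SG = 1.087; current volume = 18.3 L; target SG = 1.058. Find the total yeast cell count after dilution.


V_w = V·((SG_c−1)/(SG_t−1)−1);  °P = 259 − 259/SG_t;  cells = rate·(V+V_w)·°P
V_w = 18.3·((1.087−1)/(1.058−1)−1) = 9.1500
V_final = 18.3 + 9.1500 = 27.4500
°P = 259 − 259/1.058 = 14.1985
cells = 1.14·27.4500·14.1985

444.3133 billion cells


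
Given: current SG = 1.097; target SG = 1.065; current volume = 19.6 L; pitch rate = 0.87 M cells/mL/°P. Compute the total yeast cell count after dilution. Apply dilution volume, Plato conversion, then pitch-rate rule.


V_w = V·((SG_c−1)/(SG_t−1)−1);  °P = 259 − 259/SG_t;  cells = rate·(V+V_w)·°P
V_w = 19.6·((1.097−1)/(1.065−1)−1) = 9.6492
V_final = 19.6 + 9.6492 = 29.2492
°P = 259 − 259/1.065 = 15.8075
cells = 0.87·29.2492·15.8075

402.2511 billion cells


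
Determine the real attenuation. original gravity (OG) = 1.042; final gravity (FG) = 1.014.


AA = (OG−FG)/(OG−1)·100;  RA = AA·0.8192
AA = (1.042 − 1.014)/(1.042 − 1)·100 = 66.6667
RA = 66.6667·0.8192

54.6133 %


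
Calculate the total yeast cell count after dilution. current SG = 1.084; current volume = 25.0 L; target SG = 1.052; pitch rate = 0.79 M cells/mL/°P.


V_w = V·((SG_c−1)/(SG_t−1)−1);  °P = 259 − 259/SG_t;  cells = rate·(V+V_w)·°P
V_w = 25.0·((1.084−1)/(1.052−1)−1) = 15.3846
V_final = 25.0 + 15.3846 = 40.3846
°P = 259 − 259/1.052 = 12.8023
cells = 0.79·40.3846·12.8023

408.4420 billion cells


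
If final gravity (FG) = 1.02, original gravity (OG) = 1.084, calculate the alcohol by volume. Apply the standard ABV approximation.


ABV = (OG − FG) · 131.25
ABV = (1.084 − 1.02) · 131.25

8.4000 % ABV


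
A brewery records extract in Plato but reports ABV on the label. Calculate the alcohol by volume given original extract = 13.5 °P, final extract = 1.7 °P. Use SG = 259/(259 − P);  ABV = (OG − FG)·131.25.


OG = 259/(259 − 13.5) = 1.0550
FG = 259/(259 − 1.7) = 1.0066
ABV = (1.0550 − 1.0066)·131.25

6.3502 % ABV


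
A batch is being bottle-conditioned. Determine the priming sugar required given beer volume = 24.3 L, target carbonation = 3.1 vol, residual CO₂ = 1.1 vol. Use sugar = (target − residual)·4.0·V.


sugar = (3.1 − 1.1)·4.0·24.3

194.4000 g


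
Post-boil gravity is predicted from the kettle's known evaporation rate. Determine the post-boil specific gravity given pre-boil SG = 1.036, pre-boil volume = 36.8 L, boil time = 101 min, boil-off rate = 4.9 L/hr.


V_post = V_pre − rate·(t/60);  SG_post = 1 + (SG_pre−1)·V_pre/V_post
V_post = 36.8 − 4.9·(101/60) = 28.5517
SG_post = 1 + (1.036 − 1)·36.8/28.5517

1.0464


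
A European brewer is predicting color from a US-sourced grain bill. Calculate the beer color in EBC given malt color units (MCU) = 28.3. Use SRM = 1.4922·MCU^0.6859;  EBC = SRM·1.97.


SRM = 1.4922·28.3^0.6859 = 14.7777
EBC = 14.7777·1.97

29.1121 EBC


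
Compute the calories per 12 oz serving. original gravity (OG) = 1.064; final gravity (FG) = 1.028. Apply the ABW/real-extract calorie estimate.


ABW = (OG−FG)·131.25·0.79/FG;  °P = 259 − 259/SG (for OG→OE and FG→AE);  RE = 0.1808·OE + 0.8192·AE;  Cal = (6.9·ABW + 4·(RE−0.1))·FG·3.55
ABW = (1.064 − 1.028)·131.25·0.79/1.028 = 3.6311
OE = 259 − 259/1.064 = 15.5789 °P
AE = 259 − 259/1.028 = 7.0545 °P
RE = 0.1808·15.5789 + 0.8192·7.0545 = 8.5957 °P
Cal = (6.9·3.6311 + 4·(8.5957−0.1))·1.028·3.55

215.4505 kcal


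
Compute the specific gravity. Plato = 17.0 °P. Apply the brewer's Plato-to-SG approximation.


SG = 259/(259 − P)
SG = 259/(259 − 17.0)

1.0702


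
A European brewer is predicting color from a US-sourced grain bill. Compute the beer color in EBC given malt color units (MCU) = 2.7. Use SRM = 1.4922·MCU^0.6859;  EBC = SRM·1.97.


SRM = 1.4922·2.7^0.6859 = 2.9492
EBC = 2.9492·1.97

5.8099 EBC


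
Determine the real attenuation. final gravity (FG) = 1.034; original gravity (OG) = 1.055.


AA = (OG−FG)/(OG−1)·100;  RA = AA·0.8192
AA = (1.055 − 1.034)/(1.055 − 1)·100 = 38.1818
RA = 38.1818·0.8192

31.2785 %


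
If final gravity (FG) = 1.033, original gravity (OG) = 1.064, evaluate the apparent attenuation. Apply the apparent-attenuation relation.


AA = (OG − FG)/(OG − 1) · 100
AA = (1.064 − 1.033)/(1.064 − 1) · 100

48.4375 %


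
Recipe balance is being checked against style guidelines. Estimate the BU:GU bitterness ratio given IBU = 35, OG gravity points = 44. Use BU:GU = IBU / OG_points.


BU:GU = 35 / 44

0.7955


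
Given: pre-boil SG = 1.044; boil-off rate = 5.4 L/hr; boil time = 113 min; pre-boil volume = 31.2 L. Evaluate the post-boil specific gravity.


V_post = V_pre − rate·(t/60);  SG_post = 1 + (SG_pre−1)·V_pre/V_post
V_post = 31.2 − 5.4·(113/60) = 21.0300
SG_post = 1 + (1.044 − 1)·31.2/21.0300

1.0653


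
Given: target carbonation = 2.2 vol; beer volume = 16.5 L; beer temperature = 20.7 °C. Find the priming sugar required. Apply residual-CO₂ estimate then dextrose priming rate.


residual = 14.695·(0.01821 + 0.09011·e^(−0.04·T));  sugar = (target − residual)·4.0·V
residual = 14.695·(0.01821 + 0.09011·e^(−0.04·20.7)) = 0.8462
sugar = (2.2 − 0.8462)·4.0·16.5

89.3539 g


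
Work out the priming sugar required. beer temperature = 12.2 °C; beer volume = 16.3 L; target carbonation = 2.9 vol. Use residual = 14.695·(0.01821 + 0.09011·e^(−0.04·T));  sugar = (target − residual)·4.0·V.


residual = 14.695·(0.01821 + 0.09011·e^(−0.04·12.2)) = 1.0804
sugar = (2.9 − 1.0804)·4.0·16.3

118.6354 g


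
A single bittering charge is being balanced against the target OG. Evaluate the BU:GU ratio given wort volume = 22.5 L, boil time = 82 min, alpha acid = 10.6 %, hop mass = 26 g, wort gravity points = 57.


U = 1.65·0.000125^(GP/1000)·(1−e^(−0.04t))/4.15;  IBU = (α/100)·m·U·1000/V;  BU:GU = IBU/GP
U = 1.65·0.000125^(57/1000)·(1−e^(−0.04·82))/4.15 = 0.2292
IBU = (10.6/100)·26·0.2292·1000/22.5 = 28.0801
BU:GU = 28.0801/57

0.4926


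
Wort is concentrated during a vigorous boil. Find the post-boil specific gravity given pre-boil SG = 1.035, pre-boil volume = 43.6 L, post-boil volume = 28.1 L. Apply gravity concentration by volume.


SG_post = 1 + (SG_pre − 1)·V_pre/V_post
pts_pre = (1.035 − 1)·1000 = 35.0000
pts_post = 35.0000·43.6/28.1 = 54.3060
SG_post = 1 + 54.3060/1000

1.0543


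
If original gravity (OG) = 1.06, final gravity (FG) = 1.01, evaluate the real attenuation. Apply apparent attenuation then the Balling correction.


AA = (OG−FG)/(OG−1)·100;  RA = AA·0.8192
AA = (1.06 − 1.01)/(1.06 − 1)·100 = 83.3333
RA = 83.3333·0.8192

68.2667 %


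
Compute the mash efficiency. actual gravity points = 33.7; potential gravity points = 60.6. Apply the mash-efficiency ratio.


efficiency = actual / potential × 100
efficiency = 33.7 / 60.6 × 100

55.6106 %


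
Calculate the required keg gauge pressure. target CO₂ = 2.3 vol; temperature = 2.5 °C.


psi = vols/(0.01821 + 0.09011·e^(−0.04·T)) − 14.695
psi = 2.3/(0.01821 + 0.09011·e^(−0.04·2.5)) − 14.695

8.3638 psi


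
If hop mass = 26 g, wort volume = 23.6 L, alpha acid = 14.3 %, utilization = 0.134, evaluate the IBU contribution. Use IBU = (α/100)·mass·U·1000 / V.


IBU = (14.3/100)·26·0.134·1000 / 23.6

21.1107 IBU


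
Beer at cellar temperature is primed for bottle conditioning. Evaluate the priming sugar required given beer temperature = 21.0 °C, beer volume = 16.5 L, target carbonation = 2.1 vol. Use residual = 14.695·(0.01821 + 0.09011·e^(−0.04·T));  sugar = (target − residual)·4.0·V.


residual = 14.695·(0.01821 + 0.09011·e^(−0.04·21.0)) = 0.8393
sugar = (2.1 − 0.8393)·4.0·16.5

83.2093 g


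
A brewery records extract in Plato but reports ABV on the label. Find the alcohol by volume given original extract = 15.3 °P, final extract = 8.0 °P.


SG = 259/(259 − P);  ABV = (OG − FG)·131.25
OG = 259/(259 − 15.3) = 1.0628
FG = 259/(259 − 8.0) = 1.0319
ABV = (1.0628 − 1.0319)·131.25

4.0569 % ABV


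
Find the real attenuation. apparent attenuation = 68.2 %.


RA = AA · 0.8192
RA = 68.2 · 0.8192

55.8694 %


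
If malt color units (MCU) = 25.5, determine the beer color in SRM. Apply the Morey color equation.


SRM = 1.4922 · MCU^0.6859
SRM = 1.4922 · 25.5^0.6859

13.7586 SRM


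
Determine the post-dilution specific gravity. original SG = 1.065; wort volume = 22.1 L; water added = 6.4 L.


SG_new = 1 + (SG_old − 1)·V_old/(V_old + V_water)
pts = (1.065 − 1)·1000·22.1/(22.1 + 6.4) = 50.4035
SG_new = 1 + 50.4035/1000

1.0504


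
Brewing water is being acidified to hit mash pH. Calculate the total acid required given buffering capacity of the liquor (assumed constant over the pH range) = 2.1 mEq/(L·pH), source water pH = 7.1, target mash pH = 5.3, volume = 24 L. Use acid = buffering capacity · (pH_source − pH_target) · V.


acid = 2.1 · (7.1 − 5.3) · 24

90.7200 mEq


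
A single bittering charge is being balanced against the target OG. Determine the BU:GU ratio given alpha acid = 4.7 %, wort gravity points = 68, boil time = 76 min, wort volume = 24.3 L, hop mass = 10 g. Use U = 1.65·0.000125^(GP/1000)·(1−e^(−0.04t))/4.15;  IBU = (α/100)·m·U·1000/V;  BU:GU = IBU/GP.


U = 1.65·0.000125^(68/1000)·(1−e^(−0.04·76))/4.15 = 0.2055
IBU = (4.7/100)·10·0.2055·1000/24.3 = 3.9740
BU:GU = 3.9740/68

0.0584


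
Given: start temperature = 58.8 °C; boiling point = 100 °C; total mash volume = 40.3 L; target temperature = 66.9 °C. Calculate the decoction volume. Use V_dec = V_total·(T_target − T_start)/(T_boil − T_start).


V_dec = 40.3·(66.9 − 58.8)/(100 − 58.8)

7.9231 L


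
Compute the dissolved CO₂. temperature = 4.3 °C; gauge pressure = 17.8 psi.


vols = (P + 14.695)·(0.01821 + 0.09011·e^(−0.04·T))
vols = (17.8 + 14.695)·(0.01821 + 0.09011·e^(−0.04·4.3))

3.0572 volumes


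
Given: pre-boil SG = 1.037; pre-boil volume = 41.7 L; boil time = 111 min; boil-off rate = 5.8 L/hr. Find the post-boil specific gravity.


V_post = V_pre − rate·(t/60);  SG_post = 1 + (SG_pre−1)·V_pre/V_post
V_post = 41.7 − 5.8·(111/60) = 30.9700
SG_post = 1 + (1.037 − 1)·41.7/30.9700

1.0498


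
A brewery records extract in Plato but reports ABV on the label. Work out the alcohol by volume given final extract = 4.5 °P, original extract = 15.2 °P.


SG = 259/(259 − P);  ABV = (OG − FG)·131.25
OG = 259/(259 − 15.2) = 1.0623
FG = 259/(259 − 4.5) = 1.0177
ABV = (1.0623 − 1.0177)·131.25

5.8622 % ABV


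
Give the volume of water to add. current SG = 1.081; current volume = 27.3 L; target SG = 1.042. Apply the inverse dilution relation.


V_water = V·((SG_curr − 1)/(SG_target − 1) − 1)
V_water = 27.3·((1.081 − 1)/(1.042 − 1) − 1)

25.3500 L


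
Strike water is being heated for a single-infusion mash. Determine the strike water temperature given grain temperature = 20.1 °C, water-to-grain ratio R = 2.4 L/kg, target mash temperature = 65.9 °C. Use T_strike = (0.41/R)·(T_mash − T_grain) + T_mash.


T_strike = (0.41/2.4)·(65.9 − 20.1) + 65.9

73.7242 °C


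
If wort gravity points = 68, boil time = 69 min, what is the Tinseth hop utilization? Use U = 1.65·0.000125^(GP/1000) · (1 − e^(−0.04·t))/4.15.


bigness = 1.65·0.000125^(68/1000) = 0.8955
boil_factor = (1 − e^(−0.04·69))/4.15 = 0.2257
U = 0.8955 · 0.2257

0.2021


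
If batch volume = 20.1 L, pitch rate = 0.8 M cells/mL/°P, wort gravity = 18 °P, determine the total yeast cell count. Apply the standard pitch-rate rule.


cells (billions) = rate · V_L · °P
cells = 0.8 · 20.1 · 18

289.4400 billion cells


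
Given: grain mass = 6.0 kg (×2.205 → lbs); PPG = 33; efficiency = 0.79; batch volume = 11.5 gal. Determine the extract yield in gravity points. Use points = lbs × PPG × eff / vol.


lbs = 6.0 × 2.205 = 13.2300
points = 13.2300 × 33 × 0.79 / 11.5

29.9918 points


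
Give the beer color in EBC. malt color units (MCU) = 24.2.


SRM = 1.4922·MCU^0.6859;  EBC = SRM·1.97
SRM = 1.4922·24.2^0.6859 = 13.2735
EBC = 13.2735·1.97

26.1488 EBC


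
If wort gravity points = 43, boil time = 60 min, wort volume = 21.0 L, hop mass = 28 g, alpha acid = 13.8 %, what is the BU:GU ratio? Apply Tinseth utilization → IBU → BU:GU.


U = 1.65·0.000125^(GP/1000)·(1−e^(−0.04t))/4.15;  IBU = (α/100)·m·U·1000/V;  BU:GU = IBU/GP
U = 1.65·0.000125^(43/1000)·(1−e^(−0.04·60))/4.15 = 0.2456
IBU = (13.8/100)·28·0.2456·1000/21.0 = 45.1980
BU:GU = 45.1980/43

1.0511


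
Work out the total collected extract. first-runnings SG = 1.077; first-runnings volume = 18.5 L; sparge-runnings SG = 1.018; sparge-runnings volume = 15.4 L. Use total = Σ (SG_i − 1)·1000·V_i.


first = (1.077 − 1)·1000·18.5 = 1424.5000
sparge = (1.018 − 1)·1000·15.4 = 277.2000
total = 1424.5000 + 277.2000

1701.7000 gravity·L
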